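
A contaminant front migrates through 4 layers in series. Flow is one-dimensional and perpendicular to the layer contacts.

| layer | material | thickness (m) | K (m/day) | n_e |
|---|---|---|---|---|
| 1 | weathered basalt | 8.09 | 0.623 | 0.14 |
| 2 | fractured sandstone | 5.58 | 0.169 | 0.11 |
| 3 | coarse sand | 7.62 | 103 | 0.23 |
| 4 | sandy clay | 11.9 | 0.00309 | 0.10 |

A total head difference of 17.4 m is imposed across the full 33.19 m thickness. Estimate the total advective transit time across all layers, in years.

2.88

With flow normal to the layers, continuity requires the same specific discharge q through every layer.
Σ(b_i/K_i) = 8.09/0.623 + 5.58/0.169 + 7.62/103 + 11.9/0.00309 = 3897 d.
q = Δh / Σ(b_i/K_i) = 17.4 / 3897 = 0.004465 m/day.
In each layer the seepage velocity is v_i = q/n_i, so the layer transit time is t_i = b_i·n_i / q:
  layer 1 (weathered basalt): t_1 = 8.09 × 0.14 / 0.004465 = 253.7 d
  layer 2 (fractured sandstone): t_2 = 5.58 × 0.11 / 0.004465 = 137.5 d
  layer 3 (coarse sand): t_3 = 7.62 × 0.23 / 0.004465 = 392.5 d
  layer 4 (sandy clay): t_4 = 11.9 × 0.10 / 0.004465 = 266.5 d
Total t = Σ t_i = 1050 days = 2.875 years.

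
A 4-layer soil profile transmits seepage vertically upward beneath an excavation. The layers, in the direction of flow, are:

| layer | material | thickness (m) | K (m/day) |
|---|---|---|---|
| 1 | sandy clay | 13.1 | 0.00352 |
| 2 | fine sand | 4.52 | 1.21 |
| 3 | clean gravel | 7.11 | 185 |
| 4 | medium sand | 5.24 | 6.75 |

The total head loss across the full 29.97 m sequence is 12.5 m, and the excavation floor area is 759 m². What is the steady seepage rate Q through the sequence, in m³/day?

2.55

Flow is perpendicular to layering, so the layers act in series and the equivalent K is the thickness-weighted harmonic mean.
Total thickness L = 13.1 + 4.52 + 7.11 + 5.24 = 29.97 m.
Σ(b_i/K_i) = 13.1/0.00352 + 4.52/1.21 + 7.11/185 + 5.24/6.75 = 3726 d.
K_eq = L / Σ(b_i/K_i) = 29.97 / 3726 = 0.008043 m/day.
Q = K_eq · A · (Δh/L) = 0.008043 × 759 × (12.5/29.97) = 2.546 m³/day.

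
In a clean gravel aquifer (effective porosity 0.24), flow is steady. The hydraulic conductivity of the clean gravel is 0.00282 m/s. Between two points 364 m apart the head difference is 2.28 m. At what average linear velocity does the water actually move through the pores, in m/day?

6.36

Convert K: 0.00282 m/s × 86400 = 243.6 m/day.
Hydraulic gradient i = Δh / L = 2.28 / 364 = 0.006264.
Darcy flux q = K · i = 243.6 × 0.006264 = 1.526 m/day.
Seepage velocity v = q / n_e = 1.526 / 0.24 = 6.359 m/day.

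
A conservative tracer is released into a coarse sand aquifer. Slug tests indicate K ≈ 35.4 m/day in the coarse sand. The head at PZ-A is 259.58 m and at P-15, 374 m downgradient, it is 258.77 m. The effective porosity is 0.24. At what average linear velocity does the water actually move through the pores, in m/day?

Hydraulic gradient i = (259.58 − 258.77) / 374 = 0.81 / 374 = 0.002166.
Darcy flux q = K · i = 35.40 × 0.002166 = 0.07667 m/day.
Seepage velocity v = q / n_e = 0.07667 / 0.24 = 0.3195 m/day.

0.319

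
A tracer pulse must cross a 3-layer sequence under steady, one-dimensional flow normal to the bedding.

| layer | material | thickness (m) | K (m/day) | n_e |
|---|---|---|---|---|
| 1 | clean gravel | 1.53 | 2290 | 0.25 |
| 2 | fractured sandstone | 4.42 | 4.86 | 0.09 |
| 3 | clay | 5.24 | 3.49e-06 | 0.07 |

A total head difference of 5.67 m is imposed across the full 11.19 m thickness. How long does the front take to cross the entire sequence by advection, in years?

832

With flow normal to the layers, continuity requires the same specific discharge q through every layer.
Σ(b_i/K_i) = 1.53/2290 + 4.42/4.86 + 5.24/3.49e-06 = 1.501e+06 d.
q = Δh / Σ(b_i/K_i) = 5.67 / 1.501e+06 = 3.776e-06 m/day.
In each layer the seepage velocity is v_i = q/n_i, so the layer transit time is t_i = b_i·n_i / q:
  layer 1 (clean gravel): t_1 = 1.53 × 0.25 / 3.776e-06 = 1.013e+05 d
  layer 2 (fractured sandstone): t_2 = 4.42 × 0.09 / 3.776e-06 = 1.053e+05 d
  layer 3 (clay): t_3 = 5.24 × 0.07 / 3.776e-06 = 97130 d
Total t = Σ t_i = 3.038e+05 days = 831.6 years.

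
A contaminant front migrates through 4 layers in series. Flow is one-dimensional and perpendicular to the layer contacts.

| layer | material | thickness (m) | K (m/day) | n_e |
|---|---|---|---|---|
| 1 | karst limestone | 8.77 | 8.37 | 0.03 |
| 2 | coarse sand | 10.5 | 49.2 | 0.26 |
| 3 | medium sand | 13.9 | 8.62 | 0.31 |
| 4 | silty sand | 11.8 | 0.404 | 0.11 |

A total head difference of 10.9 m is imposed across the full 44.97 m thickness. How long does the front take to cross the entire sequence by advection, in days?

25.3

With flow normal to the layers, continuity requires the same specific discharge q through every layer.
Σ(b_i/K_i) = 8.77/8.37 + 10.5/49.2 + 13.9/8.62 + 11.8/0.404 = 32.08 d.
q = Δh / Σ(b_i/K_i) = 10.9 / 32.08 = 0.3398 m/day.
In each layer the seepage velocity is v_i = q/n_i, so the layer transit time is t_i = b_i·n_i / q:
  layer 1 (karst limestone): t_1 = 8.77 × 0.03 / 0.3398 = 0.7744 d
  layer 2 (coarse sand): t_2 = 10.5 × 0.26 / 0.3398 = 8.035 d
  layer 3 (medium sand): t_3 = 13.9 × 0.31 / 0.3398 = 12.68 d
  layer 4 (silty sand): t_4 = 11.8 × 0.11 / 0.3398 = 3.820 d
Total t = Σ t_i = 25.31 days.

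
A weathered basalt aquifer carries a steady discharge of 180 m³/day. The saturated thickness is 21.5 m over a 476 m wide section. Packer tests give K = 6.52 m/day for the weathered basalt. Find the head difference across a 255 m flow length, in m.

Cross-sectional area A = 476 × 21.5 = 10234 m².
From Q = K·A·i, i = Q / (K·A) = 180 / (6.520 × 10234) = 0.002698.
Head loss Δh = i · L = 0.002698 × 255 = 0.6879 m.

0.688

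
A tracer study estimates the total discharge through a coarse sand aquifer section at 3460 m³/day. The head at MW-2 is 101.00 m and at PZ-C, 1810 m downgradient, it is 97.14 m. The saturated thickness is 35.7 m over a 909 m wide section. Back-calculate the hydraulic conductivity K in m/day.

Cross-sectional area A = 909 × 35.7 = 32451 m².
Hydraulic gradient i = (101.00 − 97.14) / 1810 = 3.86 / 1810 = 0.002133.
From Q = K·A·i, K = Q / (A·i) = 3460 / (32451 × 0.002133) = 50.00 m/day.

50.0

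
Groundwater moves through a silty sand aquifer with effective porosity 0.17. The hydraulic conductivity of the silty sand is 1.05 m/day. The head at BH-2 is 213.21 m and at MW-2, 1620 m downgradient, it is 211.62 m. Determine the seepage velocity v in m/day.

Hydraulic gradient i = (213.21 − 211.62) / 1620 = 1.59 / 1620 = 0.0009815.
Darcy flux q = K · i = 1.050 × 0.0009815 = 0.001031 m/day.
Seepage velocity v = q / n_e = 0.001031 / 0.17 = 0.006062 m/day.

0.00606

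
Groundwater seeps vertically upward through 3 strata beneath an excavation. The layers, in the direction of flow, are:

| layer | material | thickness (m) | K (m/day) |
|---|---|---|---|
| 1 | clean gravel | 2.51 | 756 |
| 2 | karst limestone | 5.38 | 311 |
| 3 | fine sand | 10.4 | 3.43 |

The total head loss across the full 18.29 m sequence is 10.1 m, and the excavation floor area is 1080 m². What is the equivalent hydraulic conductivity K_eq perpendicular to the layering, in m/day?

5.99

Flow is perpendicular to layering, so the layers act in series and the equivalent K is the thickness-weighted harmonic mean.
Total thickness L = 2.51 + 5.38 + 10.4 = 18.29 m.
Σ(b_i/K_i) = 2.51/756 + 5.38/311 + 10.4/3.43 = 3.053 d.
K_eq = L / Σ(b_i/K_i) = 18.29 / 3.053 = 5.991 m/day.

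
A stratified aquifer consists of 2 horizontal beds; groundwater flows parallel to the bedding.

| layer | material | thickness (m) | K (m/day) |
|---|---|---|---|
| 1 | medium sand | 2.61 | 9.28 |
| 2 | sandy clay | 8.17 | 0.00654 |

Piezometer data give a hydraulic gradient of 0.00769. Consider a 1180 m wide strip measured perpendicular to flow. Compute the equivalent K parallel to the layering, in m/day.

Flow is parallel to layering, so each bed carries its own Darcy discharge and the transmissivities add.
Σ(K_i·b_i) = 9.28×2.61 + 0.00654×8.17 = 24.27 m²/day.
Total thickness b = 10.78 m, so K_eq = Σ(K_i·b_i)/b = 2.252 m/day.

2.25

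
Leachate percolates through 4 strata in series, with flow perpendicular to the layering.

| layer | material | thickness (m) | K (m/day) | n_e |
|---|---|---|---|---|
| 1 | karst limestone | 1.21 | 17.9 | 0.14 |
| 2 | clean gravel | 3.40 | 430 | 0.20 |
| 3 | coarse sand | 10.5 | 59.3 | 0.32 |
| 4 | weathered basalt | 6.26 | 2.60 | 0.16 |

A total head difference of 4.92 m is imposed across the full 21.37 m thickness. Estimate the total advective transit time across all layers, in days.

2.82

With flow normal to the layers, continuity requires the same specific discharge q through every layer.
Σ(b_i/K_i) = 1.21/17.9 + 3.40/430 + 10.5/59.3 + 6.26/2.60 = 2.660 d.
q = Δh / Σ(b_i/K_i) = 4.92 / 2.660 = 1.849 m/day.
In each layer the seepage velocity is v_i = q/n_i, so the layer transit time is t_i = b_i·n_i / q:
  layer 1 (karst limestone): t_1 = 1.21 × 0.14 / 1.849 = 0.09160 d
  layer 2 (clean gravel): t_2 = 3.40 × 0.20 / 1.849 = 0.3677 d
  layer 3 (coarse sand): t_3 = 10.5 × 0.32 / 1.849 = 1.817 d
  layer 4 (weathered basalt): t_4 = 6.26 × 0.16 / 1.849 = 0.5416 d
Total t = Σ t_i = 2.818 days.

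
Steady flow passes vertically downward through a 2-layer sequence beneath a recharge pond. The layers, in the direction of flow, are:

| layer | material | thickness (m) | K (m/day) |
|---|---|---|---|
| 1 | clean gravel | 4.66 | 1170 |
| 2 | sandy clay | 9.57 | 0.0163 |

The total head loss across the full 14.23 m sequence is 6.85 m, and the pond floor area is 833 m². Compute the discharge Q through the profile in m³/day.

Flow is perpendicular to layering, so the layers act in series and the equivalent K is the thickness-weighted harmonic mean.
Total thickness L = 4.66 + 9.57 = 14.23 m.
Σ(b_i/K_i) = 4.66/1170 + 9.57/0.0163 = 587.1 d.
K_eq = L / Σ(b_i/K_i) = 14.23 / 587.1 = 0.02424 m/day.
Q = K_eq · A · (Δh/L) = 0.02424 × 833 × (6.85/14.23) = 9.719 m³/day.

9.72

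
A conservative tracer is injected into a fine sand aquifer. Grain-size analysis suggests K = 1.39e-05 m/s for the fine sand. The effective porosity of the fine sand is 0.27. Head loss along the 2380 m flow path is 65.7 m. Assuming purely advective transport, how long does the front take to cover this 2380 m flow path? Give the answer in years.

Convert K: 1.39e-05 m/s × 86400 = 1.201 m/day.
Hydraulic gradient i = Δh / L = 65.7 / 2380 = 0.02761.
Darcy flux q = K · i = 1.201 × 0.02761 = 0.03315 m/day.
Seepage velocity v = q / n_e = 0.03315 / 0.27 = 0.1228 m/day.
Travel time t = L / v = 2380 / 0.1228 = 19383 days = 53.07 years.

53.1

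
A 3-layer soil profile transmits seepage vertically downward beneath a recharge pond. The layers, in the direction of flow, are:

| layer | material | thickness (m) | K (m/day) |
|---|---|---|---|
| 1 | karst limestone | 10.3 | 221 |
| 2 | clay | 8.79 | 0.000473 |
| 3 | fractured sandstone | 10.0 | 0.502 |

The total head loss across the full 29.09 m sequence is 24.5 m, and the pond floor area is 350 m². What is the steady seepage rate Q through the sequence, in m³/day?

Flow is perpendicular to layering, so the layers act in series and the equivalent K is the thickness-weighted harmonic mean.
Total thickness L = 10.3 + 8.79 + 10.0 = 29.09 m.
Σ(b_i/K_i) = 10.3/221 + 8.79/0.000473 + 10.0/0.502 = 18603 d.
K_eq = L / Σ(b_i/K_i) = 29.09 / 18603 = 0.001564 m/day.
Q = K_eq · A · (Δh/L) = 0.001564 × 350 × (24.5/29.09) = 0.4609 m³/day.

0.461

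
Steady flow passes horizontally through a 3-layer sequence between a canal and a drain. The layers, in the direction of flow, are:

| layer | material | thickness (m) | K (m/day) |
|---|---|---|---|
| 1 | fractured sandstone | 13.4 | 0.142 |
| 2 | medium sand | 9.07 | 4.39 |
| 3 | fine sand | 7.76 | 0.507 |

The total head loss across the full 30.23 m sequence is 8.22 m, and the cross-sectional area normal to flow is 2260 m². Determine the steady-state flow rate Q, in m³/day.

166

Flow is perpendicular to layering, so the layers act in series and the equivalent K is the thickness-weighted harmonic mean.
Total thickness L = 13.4 + 9.07 + 7.76 = 30.23 m.
Σ(b_i/K_i) = 13.4/0.142 + 9.07/4.39 + 7.76/0.507 = 111.7 d.
K_eq = L / Σ(b_i/K_i) = 30.23 / 111.7 = 0.2705 m/day.
Q = K_eq · A · (Δh/L) = 0.2705 × 2260 × (8.22/30.23) = 166.3 m³/day.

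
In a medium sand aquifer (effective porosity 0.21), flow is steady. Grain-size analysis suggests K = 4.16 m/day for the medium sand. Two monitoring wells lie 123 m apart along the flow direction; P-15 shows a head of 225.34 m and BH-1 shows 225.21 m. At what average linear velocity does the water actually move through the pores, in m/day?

Hydraulic gradient i = (225.34 − 225.21) / 123 = 0.13 / 123 = 0.001057.
Darcy flux q = K · i = 4.160 × 0.001057 = 0.004397 m/day.
Seepage velocity v = q / n_e = 0.004397 / 0.21 = 0.02094 m/day.

0.0209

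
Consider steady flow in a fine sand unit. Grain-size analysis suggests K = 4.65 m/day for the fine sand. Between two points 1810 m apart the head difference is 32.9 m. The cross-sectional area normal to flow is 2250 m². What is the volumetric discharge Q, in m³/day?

190

Hydraulic gradient i = Δh / L = 32.9 / 1810 = 0.01818.
Darcy's law: Q = K · A · i = 4.650 × 2250 × 0.01818 = 190.2 m³/day.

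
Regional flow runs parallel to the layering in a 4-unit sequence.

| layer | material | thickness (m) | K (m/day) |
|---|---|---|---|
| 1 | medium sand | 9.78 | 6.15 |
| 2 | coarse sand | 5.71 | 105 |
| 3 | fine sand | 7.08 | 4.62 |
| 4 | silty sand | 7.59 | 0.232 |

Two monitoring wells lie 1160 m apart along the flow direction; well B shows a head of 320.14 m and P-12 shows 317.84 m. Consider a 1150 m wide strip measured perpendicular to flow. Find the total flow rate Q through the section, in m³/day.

1580

Flow is parallel to layering, so each bed carries its own Darcy discharge and the transmissivities add.
Σ(K_i·b_i) = 6.15×9.78 + 105×5.71 + 4.62×7.08 + 0.232×7.59 = 694.2 m²/day.
Hydraulic gradient i = (320.14 − 317.84) / 1160 = 2.3 / 1160 = 0.001983.
Q = Σ(K_i·b_i) · W · i = 694.2 × 1150 × 0.001983 = 1583 m³/day.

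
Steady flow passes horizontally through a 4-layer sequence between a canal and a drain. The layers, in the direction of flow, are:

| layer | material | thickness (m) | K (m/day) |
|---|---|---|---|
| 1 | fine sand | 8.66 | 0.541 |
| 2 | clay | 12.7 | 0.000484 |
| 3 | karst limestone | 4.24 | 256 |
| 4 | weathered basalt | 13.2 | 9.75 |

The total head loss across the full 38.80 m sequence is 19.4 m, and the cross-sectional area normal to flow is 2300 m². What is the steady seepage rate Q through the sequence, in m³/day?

1.70

Flow is perpendicular to layering, so the layers act in series and the equivalent K is the thickness-weighted harmonic mean.
Total thickness L = 8.66 + 12.7 + 4.24 + 13.2 = 38.80 m.
Σ(b_i/K_i) = 8.66/0.541 + 12.7/0.000484 + 4.24/256 + 13.2/9.75 = 26257 d.
K_eq = L / Σ(b_i/K_i) = 38.80 / 26257 = 0.001478 m/day.
Q = K_eq · A · (Δh/L) = 0.001478 × 2300 × (19.4/38.80) = 1.699 m³/day.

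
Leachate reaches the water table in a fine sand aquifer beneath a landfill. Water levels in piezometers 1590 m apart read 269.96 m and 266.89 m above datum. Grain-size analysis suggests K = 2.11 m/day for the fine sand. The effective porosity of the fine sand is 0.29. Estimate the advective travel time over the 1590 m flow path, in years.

Hydraulic gradient i = (269.96 − 266.89) / 1590 = 3.07 / 1590 = 0.001931.
Darcy flux q = K · i = 2.110 × 0.001931 = 0.004074 m/day.
Seepage velocity v = q / n_e = 0.004074 / 0.29 = 0.01405 m/day.
Travel time t = L / v = 1590 / 0.01405 = 1.132e+05 days = 309.9 years.

310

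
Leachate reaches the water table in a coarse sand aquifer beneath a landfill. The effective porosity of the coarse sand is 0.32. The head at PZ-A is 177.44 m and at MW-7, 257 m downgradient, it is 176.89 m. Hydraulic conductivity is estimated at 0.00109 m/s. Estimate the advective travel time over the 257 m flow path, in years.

Convert K: 0.00109 m/s × 86400 = 94.18 m/day.
Hydraulic gradient i = (177.44 − 176.89) / 257 = 0.55 / 257 = 0.002140.
Darcy flux q = K · i = 94.18 × 0.002140 = 0.2015 m/day.
Seepage velocity v = q / n_e = 0.2015 / 0.32 = 0.6298 m/day.
Travel time t = L / v = 257 / 0.6298 = 408.0 days = 1.117 years.

1.12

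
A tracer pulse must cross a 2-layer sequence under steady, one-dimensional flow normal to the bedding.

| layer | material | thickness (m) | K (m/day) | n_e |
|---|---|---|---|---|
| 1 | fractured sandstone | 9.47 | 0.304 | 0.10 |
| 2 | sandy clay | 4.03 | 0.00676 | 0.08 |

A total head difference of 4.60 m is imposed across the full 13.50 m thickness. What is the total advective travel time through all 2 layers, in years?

With flow normal to the layers, continuity requires the same specific discharge q through every layer.
Σ(b_i/K_i) = 9.47/0.304 + 4.03/0.00676 = 627.3 d.
q = Δh / Σ(b_i/K_i) = 4.60 / 627.3 = 0.007333 m/day.
In each layer the seepage velocity is v_i = q/n_i, so the layer transit time is t_i = b_i·n_i / q:
  layer 1 (fractured sandstone): t_1 = 9.47 × 0.10 / 0.007333 = 129.1 d
  layer 2 (sandy clay): t_2 = 4.03 × 0.08 / 0.007333 = 43.97 d
Total t = Σ t_i = 173.1 days = 0.4739 years.

0.474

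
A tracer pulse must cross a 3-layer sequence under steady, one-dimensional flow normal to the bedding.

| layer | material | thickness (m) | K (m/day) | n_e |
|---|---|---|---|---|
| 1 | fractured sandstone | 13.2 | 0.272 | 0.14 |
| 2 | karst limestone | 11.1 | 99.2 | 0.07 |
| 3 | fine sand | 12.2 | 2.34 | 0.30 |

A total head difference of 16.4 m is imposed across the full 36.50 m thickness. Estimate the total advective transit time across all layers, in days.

20.6

With flow normal to the layers, continuity requires the same specific discharge q through every layer.
Σ(b_i/K_i) = 13.2/0.272 + 11.1/99.2 + 12.2/2.34 = 53.85 d.
q = Δh / Σ(b_i/K_i) = 16.4 / 53.85 = 0.3045 m/day.
In each layer the seepage velocity is v_i = q/n_i, so the layer transit time is t_i = b_i·n_i / q:
  layer 1 (fractured sandstone): t_1 = 13.2 × 0.14 / 0.3045 = 6.069 d
  layer 2 (karst limestone): t_2 = 11.1 × 0.07 / 0.3045 = 2.552 d
  layer 3 (fine sand): t_3 = 12.2 × 0.30 / 0.3045 = 12.02 d
Total t = Σ t_i = 20.64 days.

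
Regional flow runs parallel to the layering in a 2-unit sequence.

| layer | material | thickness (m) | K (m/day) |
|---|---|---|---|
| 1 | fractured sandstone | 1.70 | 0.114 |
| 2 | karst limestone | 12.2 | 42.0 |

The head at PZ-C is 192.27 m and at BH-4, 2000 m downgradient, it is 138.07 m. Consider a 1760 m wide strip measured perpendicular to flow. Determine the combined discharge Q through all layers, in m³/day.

24400

Flow is parallel to layering, so each bed carries its own Darcy discharge and the transmissivities add.
Σ(K_i·b_i) = 0.114×1.70 + 42.0×12.2 = 512.6 m²/day.
Hydraulic gradient i = (192.27 − 138.07) / 2000 = 54.2 / 2000 = 0.02710.
Q = Σ(K_i·b_i) · W · i = 512.6 × 1760 × 0.02710 = 24449 m³/day.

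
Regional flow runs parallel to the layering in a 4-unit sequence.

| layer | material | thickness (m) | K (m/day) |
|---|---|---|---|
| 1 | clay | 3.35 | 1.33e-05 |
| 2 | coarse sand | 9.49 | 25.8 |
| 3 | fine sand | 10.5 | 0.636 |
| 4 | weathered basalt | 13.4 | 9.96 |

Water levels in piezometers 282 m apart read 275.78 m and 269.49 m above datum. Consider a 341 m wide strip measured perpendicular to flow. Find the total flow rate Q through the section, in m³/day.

Flow is parallel to layering, so each bed carries its own Darcy discharge and the transmissivities add.
Σ(K_i·b_i) = 1.33e-05×3.35 + 25.8×9.49 + 0.636×10.5 + 9.96×13.4 = 385.0 m²/day.
Hydraulic gradient i = (275.78 − 269.49) / 282 = 6.29 / 282 = 0.02230.
Q = Σ(K_i·b_i) · W · i = 385.0 × 341 × 0.02230 = 2928 m³/day.

2930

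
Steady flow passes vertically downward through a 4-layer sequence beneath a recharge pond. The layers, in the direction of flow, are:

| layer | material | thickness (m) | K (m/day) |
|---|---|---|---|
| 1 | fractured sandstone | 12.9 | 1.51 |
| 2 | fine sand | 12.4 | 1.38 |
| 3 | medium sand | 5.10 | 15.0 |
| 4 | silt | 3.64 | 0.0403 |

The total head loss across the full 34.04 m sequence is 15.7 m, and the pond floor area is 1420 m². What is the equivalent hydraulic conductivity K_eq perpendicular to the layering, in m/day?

Flow is perpendicular to layering, so the layers act in series and the equivalent K is the thickness-weighted harmonic mean.
Total thickness L = 12.9 + 12.4 + 5.10 + 3.64 = 34.04 m.
Σ(b_i/K_i) = 12.9/1.51 + 12.4/1.38 + 5.10/15.0 + 3.64/0.0403 = 108.2 d.
K_eq = L / Σ(b_i/K_i) = 34.04 / 108.2 = 0.3146 m/day.

0.315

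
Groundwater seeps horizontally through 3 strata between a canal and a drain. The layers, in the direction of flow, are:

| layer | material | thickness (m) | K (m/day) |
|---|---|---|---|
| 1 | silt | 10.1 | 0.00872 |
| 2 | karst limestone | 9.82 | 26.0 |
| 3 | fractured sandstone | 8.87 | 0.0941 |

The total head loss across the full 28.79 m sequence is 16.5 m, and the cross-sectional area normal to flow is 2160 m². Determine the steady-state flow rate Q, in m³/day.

Flow is perpendicular to layering, so the layers act in series and the equivalent K is the thickness-weighted harmonic mean.
Total thickness L = 10.1 + 9.82 + 8.87 = 28.79 m.
Σ(b_i/K_i) = 10.1/0.00872 + 9.82/26.0 + 8.87/0.0941 = 1253 d.
K_eq = L / Σ(b_i/K_i) = 28.79 / 1253 = 0.02298 m/day.
Q = K_eq · A · (Δh/L) = 0.02298 × 2160 × (16.5/28.79) = 28.45 m³/day.

28.4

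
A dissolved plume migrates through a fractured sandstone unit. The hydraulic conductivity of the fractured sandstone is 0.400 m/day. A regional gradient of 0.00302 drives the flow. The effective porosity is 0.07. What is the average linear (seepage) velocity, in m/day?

0.0173

Hydraulic gradient i = 0.00302.
Darcy flux q = K · i = 0.4000 × 0.003020 = 0.001208 m/day.
Seepage velocity v = q / n_e = 0.001208 / 0.07 = 0.01726 m/day.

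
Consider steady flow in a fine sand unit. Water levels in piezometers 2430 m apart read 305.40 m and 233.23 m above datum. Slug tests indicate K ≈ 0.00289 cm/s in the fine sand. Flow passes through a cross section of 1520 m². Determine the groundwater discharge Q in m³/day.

113

Convert K: 0.00289 cm/s × 864 = 2.497 m/day.
Hydraulic gradient i = (305.40 − 233.23) / 2430 = 72.17 / 2430 = 0.02970.
Darcy's law: Q = K · A · i = 2.497 × 1520 × 0.02970 = 112.7 m³/day.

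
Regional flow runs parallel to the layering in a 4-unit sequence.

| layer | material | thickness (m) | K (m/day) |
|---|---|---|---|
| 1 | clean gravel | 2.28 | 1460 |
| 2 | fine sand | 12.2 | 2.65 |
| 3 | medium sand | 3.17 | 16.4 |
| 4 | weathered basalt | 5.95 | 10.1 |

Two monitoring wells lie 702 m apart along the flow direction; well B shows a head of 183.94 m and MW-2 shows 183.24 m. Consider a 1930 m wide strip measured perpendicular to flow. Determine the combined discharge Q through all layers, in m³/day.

6680

Flow is parallel to layering, so each bed carries its own Darcy discharge and the transmissivities add.
Σ(K_i·b_i) = 1460×2.28 + 2.65×12.2 + 16.4×3.17 + 10.1×5.95 = 3473 m²/day.
Hydraulic gradient i = (183.94 − 183.24) / 702 = 0.7 / 702 = 0.0009972.
Q = Σ(K_i·b_i) · W · i = 3473 × 1930 × 0.0009972 = 6684 m³/day.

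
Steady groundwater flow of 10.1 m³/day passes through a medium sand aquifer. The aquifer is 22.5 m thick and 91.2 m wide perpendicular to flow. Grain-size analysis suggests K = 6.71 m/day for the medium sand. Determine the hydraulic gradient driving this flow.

0.000734

Cross-sectional area A = 91.2 × 22.5 = 2052 m².
From Q = K·A·i, i = Q / (K·A) = 10.1 / (6.710 × 2052) = 0.0007335.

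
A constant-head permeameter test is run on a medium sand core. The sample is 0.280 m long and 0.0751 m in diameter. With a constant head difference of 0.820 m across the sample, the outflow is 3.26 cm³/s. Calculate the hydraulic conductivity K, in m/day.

Cross-sectional area A = π·(d/2)² = π × (0.0751/2)² = 0.004430 m².
Convert discharge: 3.26 cm³/s = 3.260e-06 m³/s.
Darcy's law rearranged: K = Q·L / (A·Δh) = 3.260e-06 × 0.280 / (0.004430 × 0.820) = 0.0002513 m/s = 21.71 m/day.

21.7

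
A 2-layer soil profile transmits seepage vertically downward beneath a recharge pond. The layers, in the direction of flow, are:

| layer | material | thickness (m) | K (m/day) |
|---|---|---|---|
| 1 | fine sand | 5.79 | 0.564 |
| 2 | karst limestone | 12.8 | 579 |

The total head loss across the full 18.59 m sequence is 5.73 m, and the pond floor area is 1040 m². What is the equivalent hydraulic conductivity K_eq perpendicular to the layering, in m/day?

Flow is perpendicular to layering, so the layers act in series and the equivalent K is the thickness-weighted harmonic mean.
Total thickness L = 5.79 + 12.8 = 18.59 m.
Σ(b_i/K_i) = 5.79/0.564 + 12.8/579 = 10.29 d.
K_eq = L / Σ(b_i/K_i) = 18.59 / 10.29 = 1.807 m/day.

1.81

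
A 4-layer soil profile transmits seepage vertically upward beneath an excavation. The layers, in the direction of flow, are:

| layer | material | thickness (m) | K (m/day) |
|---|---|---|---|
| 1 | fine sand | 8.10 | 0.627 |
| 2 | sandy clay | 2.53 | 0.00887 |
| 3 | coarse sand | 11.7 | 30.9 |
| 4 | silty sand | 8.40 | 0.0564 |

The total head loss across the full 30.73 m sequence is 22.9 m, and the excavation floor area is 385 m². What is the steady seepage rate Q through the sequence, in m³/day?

Flow is perpendicular to layering, so the layers act in series and the equivalent K is the thickness-weighted harmonic mean.
Total thickness L = 8.10 + 2.53 + 11.7 + 8.40 = 30.73 m.
Σ(b_i/K_i) = 8.10/0.627 + 2.53/0.00887 + 11.7/30.9 + 8.40/0.0564 = 447.5 d.
K_eq = L / Σ(b_i/K_i) = 30.73 / 447.5 = 0.06868 m/day.
Q = K_eq · A · (Δh/L) = 0.06868 × 385 × (22.9/30.73) = 19.70 m³/day.

19.7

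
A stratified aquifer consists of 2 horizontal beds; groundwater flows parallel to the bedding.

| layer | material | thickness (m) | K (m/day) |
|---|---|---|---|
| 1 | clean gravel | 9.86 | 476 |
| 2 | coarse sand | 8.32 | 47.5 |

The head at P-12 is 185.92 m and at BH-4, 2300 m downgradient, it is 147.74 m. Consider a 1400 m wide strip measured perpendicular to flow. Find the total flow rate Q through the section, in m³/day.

118000

Flow is parallel to layering, so each bed carries its own Darcy discharge and the transmissivities add.
Σ(K_i·b_i) = 476×9.86 + 47.5×8.32 = 5089 m²/day.
Hydraulic gradient i = (185.92 − 147.74) / 2300 = 38.18 / 2300 = 0.01660.
Q = Σ(K_i·b_i) · W · i = 5089 × 1400 × 0.01660 = 1.183e+05 m³/day.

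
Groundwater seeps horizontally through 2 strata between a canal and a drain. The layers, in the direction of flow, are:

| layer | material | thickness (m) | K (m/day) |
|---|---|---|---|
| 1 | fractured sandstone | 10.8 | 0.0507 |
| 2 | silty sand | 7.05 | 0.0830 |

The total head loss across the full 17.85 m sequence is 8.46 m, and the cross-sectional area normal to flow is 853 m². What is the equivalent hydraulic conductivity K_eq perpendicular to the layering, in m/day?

Flow is perpendicular to layering, so the layers act in series and the equivalent K is the thickness-weighted harmonic mean.
Total thickness L = 10.8 + 7.05 = 17.85 m.
Σ(b_i/K_i) = 10.8/0.0507 + 7.05/0.0830 = 298.0 d.
K_eq = L / Σ(b_i/K_i) = 17.85 / 298.0 = 0.05991 m/day.

0.0599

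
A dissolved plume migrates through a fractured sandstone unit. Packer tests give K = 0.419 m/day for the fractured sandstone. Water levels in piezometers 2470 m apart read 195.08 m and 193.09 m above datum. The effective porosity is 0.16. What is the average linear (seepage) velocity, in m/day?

0.00211

Hydraulic gradient i = (195.08 − 193.09) / 2470 = 1.99 / 2470 = 0.0008057.
Darcy flux q = K · i = 0.4190 × 0.0008057 = 0.0003376 m/day.
Seepage velocity v = q / n_e = 0.0003376 / 0.16 = 0.002110 m/day.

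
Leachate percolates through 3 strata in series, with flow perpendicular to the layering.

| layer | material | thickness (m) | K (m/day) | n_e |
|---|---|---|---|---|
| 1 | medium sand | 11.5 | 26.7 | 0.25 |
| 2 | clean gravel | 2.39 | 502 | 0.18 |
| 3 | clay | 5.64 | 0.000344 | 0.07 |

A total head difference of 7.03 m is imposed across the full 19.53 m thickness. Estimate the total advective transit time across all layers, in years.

23.6

With flow normal to the layers, continuity requires the same specific discharge q through every layer.
Σ(b_i/K_i) = 11.5/26.7 + 2.39/502 + 5.64/0.000344 = 16396 d.
q = Δh / Σ(b_i/K_i) = 7.03 / 16396 = 0.0004288 m/day.
In each layer the seepage velocity is v_i = q/n_i, so the layer transit time is t_i = b_i·n_i / q:
  layer 1 (medium sand): t_1 = 11.5 × 0.25 / 0.0004288 = 6705 d
  layer 2 (clean gravel): t_2 = 2.39 × 0.18 / 0.0004288 = 1003 d
  layer 3 (clay): t_3 = 5.64 × 0.07 / 0.0004288 = 920.8 d
Total t = Σ t_i = 8629 days = 23.63 years.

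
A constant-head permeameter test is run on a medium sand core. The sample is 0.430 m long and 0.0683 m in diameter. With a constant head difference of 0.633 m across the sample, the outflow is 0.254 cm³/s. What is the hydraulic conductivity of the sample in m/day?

4.07

Cross-sectional area A = π·(d/2)² = π × (0.0683/2)² = 0.003664 m².
Convert discharge: 0.254 cm³/s = 2.540e-07 m³/s.
Darcy's law rearranged: K = Q·L / (A·Δh) = 2.540e-07 × 0.430 / (0.003664 × 0.633) = 4.709e-05 m/s = 4.069 m/day.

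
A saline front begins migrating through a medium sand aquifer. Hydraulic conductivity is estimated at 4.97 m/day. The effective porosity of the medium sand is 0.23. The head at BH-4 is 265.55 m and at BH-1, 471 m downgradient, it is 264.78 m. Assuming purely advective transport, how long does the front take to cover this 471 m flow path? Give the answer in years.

Hydraulic gradient i = (265.55 − 264.78) / 471 = 0.77 / 471 = 0.001635.
Darcy flux q = K · i = 4.970 × 0.001635 = 0.008125 m/day.
Seepage velocity v = q / n_e = 0.008125 / 0.23 = 0.03533 m/day.
Travel time t = L / v = 471 / 0.03533 = 13333 days = 36.50 years.

36.5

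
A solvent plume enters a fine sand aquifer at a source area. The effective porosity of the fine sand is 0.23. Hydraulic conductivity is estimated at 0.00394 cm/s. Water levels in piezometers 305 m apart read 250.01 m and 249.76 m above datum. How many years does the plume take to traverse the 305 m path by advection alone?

68.8

Convert K: 0.00394 cm/s × 864 = 3.404 m/day.
Hydraulic gradient i = (250.01 − 249.76) / 305 = 0.25 / 305 = 0.0008197.
Darcy flux q = K · i = 3.404 × 0.0008197 = 0.002790 m/day.
Seepage velocity v = q / n_e = 0.002790 / 0.23 = 0.01213 m/day.
Travel time t = L / v = 305 / 0.01213 = 25141 days = 68.83 years.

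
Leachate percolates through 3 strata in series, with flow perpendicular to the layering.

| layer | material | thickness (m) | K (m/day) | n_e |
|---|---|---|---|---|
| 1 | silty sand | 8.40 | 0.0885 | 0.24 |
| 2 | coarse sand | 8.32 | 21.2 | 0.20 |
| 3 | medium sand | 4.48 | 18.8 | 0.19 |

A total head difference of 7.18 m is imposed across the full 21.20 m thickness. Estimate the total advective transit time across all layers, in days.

With flow normal to the layers, continuity requires the same specific discharge q through every layer.
Σ(b_i/K_i) = 8.40/0.0885 + 8.32/21.2 + 4.48/18.8 = 95.55 d.
q = Δh / Σ(b_i/K_i) = 7.18 / 95.55 = 0.07515 m/day.
In each layer the seepage velocity is v_i = q/n_i, so the layer transit time is t_i = b_i·n_i / q:
  layer 1 (silty sand): t_1 = 8.40 × 0.24 / 0.07515 = 26.83 d
  layer 2 (coarse sand): t_2 = 8.32 × 0.20 / 0.07515 = 22.14 d
  layer 3 (medium sand): t_3 = 4.48 × 0.19 / 0.07515 = 11.33 d
Total t = Σ t_i = 60.30 days.

60.3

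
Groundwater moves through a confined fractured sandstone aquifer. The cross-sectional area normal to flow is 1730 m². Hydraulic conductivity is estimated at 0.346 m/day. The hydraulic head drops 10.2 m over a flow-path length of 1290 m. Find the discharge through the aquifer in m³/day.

4.73

Hydraulic gradient i = Δh / L = 10.2 / 1290 = 0.007907.
Darcy's law: Q = K · A · i = 0.3460 × 1730 × 0.007907 = 4.733 m³/day.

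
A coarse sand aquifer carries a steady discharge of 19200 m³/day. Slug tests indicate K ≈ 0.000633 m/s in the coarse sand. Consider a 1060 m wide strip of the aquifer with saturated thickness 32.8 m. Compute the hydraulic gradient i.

0.0101

Convert K: 0.000633 m/s × 86400 = 54.69 m/day.
Cross-sectional area A = 1060 × 32.8 = 34768 m².
From Q = K·A·i, i = Q / (K·A) = 19200 / (54.69 × 34768) = 0.01010.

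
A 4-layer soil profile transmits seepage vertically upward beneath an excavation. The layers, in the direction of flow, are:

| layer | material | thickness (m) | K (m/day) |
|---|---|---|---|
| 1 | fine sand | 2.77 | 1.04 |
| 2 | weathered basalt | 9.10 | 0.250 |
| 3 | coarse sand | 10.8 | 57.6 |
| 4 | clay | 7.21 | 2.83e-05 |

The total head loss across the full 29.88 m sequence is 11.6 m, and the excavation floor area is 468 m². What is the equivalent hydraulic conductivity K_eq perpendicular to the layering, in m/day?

Flow is perpendicular to layering, so the layers act in series and the equivalent K is the thickness-weighted harmonic mean.
Total thickness L = 2.77 + 9.10 + 10.8 + 7.21 = 29.88 m.
Σ(b_i/K_i) = 2.77/1.04 + 9.10/0.250 + 10.8/57.6 + 7.21/2.83e-05 = 2.548e+05 d.
K_eq = L / Σ(b_i/K_i) = 29.88 / 2.548e+05 = 0.0001173 m/day.

0.000117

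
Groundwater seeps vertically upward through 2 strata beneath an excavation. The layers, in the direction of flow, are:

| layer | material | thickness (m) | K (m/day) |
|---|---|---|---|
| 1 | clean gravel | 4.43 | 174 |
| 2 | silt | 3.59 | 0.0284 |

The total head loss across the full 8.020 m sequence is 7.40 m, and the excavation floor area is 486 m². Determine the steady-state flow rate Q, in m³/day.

28.4

Flow is perpendicular to layering, so the layers act in series and the equivalent K is the thickness-weighted harmonic mean.
Total thickness L = 4.43 + 3.59 = 8.020 m.
Σ(b_i/K_i) = 4.43/174 + 3.59/0.0284 = 126.4 d.
K_eq = L / Σ(b_i/K_i) = 8.020 / 126.4 = 0.06343 m/day.
Q = K_eq · A · (Δh/L) = 0.06343 × 486 × (7.40/8.020) = 28.44 m³/day.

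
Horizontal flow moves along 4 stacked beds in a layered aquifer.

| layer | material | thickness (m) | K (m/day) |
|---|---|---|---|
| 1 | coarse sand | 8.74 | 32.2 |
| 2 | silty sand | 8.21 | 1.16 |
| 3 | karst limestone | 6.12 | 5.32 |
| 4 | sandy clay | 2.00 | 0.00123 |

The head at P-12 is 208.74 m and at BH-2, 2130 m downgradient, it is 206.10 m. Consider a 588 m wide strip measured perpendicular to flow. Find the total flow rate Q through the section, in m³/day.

Flow is parallel to layering, so each bed carries its own Darcy discharge and the transmissivities add.
Σ(K_i·b_i) = 32.2×8.74 + 1.16×8.21 + 5.32×6.12 + 0.00123×2.00 = 323.5 m²/day.
Hydraulic gradient i = (208.74 − 206.10) / 2130 = 2.64 / 2130 = 0.001239.
Q = Σ(K_i·b_i) · W · i = 323.5 × 588 × 0.001239 = 235.8 m³/day.

236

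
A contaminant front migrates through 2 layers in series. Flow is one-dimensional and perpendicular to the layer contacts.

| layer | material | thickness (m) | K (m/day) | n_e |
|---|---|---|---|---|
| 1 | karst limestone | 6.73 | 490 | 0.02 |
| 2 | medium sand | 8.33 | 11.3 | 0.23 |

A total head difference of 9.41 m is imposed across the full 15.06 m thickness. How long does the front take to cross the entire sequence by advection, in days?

With flow normal to the layers, continuity requires the same specific discharge q through every layer.
Σ(b_i/K_i) = 6.73/490 + 8.33/11.3 = 0.7509 d.
q = Δh / Σ(b_i/K_i) = 9.41 / 0.7509 = 12.53 m/day.
In each layer the seepage velocity is v_i = q/n_i, so the layer transit time is t_i = b_i·n_i / q:
  layer 1 (karst limestone): t_1 = 6.73 × 0.02 / 12.53 = 0.01074 d
  layer 2 (medium sand): t_2 = 8.33 × 0.23 / 12.53 = 0.1529 d
Total t = Σ t_i = 0.1636 days.

0.164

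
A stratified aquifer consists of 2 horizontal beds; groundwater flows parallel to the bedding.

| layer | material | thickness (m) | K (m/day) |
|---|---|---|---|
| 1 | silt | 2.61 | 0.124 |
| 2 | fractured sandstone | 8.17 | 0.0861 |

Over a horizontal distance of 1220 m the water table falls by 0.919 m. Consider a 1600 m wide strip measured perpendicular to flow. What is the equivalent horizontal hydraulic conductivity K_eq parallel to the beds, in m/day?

0.0953

Flow is parallel to layering, so each bed carries its own Darcy discharge and the transmissivities add.
Σ(K_i·b_i) = 0.124×2.61 + 0.0861×8.17 = 1.027 m²/day.
Total thickness b = 10.78 m, so K_eq = Σ(K_i·b_i)/b = 0.09528 m/day.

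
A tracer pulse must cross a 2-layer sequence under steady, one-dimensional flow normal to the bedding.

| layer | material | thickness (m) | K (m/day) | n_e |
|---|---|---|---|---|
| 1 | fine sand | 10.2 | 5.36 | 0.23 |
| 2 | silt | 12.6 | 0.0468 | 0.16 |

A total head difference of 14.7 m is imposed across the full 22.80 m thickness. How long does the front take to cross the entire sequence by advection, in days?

80.5

With flow normal to the layers, continuity requires the same specific discharge q through every layer.
Σ(b_i/K_i) = 10.2/5.36 + 12.6/0.0468 = 271.1 d.
q = Δh / Σ(b_i/K_i) = 14.7 / 271.1 = 0.05422 m/day.
In each layer the seepage velocity is v_i = q/n_i, so the layer transit time is t_i = b_i·n_i / q:
  layer 1 (fine sand): t_1 = 10.2 × 0.23 / 0.05422 = 43.27 d
  layer 2 (silt): t_2 = 12.6 × 0.16 / 0.05422 = 37.18 d
Total t = Σ t_i = 80.45 days.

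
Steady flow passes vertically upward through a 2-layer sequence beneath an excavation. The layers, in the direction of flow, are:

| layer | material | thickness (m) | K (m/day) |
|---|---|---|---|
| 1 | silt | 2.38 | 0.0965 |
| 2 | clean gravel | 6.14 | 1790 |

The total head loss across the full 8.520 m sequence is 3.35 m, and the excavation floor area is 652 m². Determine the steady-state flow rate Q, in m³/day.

Flow is perpendicular to layering, so the layers act in series and the equivalent K is the thickness-weighted harmonic mean.
Total thickness L = 2.38 + 6.14 = 8.520 m.
Σ(b_i/K_i) = 2.38/0.0965 + 6.14/1790 = 24.67 d.
K_eq = L / Σ(b_i/K_i) = 8.520 / 24.67 = 0.3454 m/day.
Q = K_eq · A · (Δh/L) = 0.3454 × 652 × (3.35/8.520) = 88.55 m³/day.

88.5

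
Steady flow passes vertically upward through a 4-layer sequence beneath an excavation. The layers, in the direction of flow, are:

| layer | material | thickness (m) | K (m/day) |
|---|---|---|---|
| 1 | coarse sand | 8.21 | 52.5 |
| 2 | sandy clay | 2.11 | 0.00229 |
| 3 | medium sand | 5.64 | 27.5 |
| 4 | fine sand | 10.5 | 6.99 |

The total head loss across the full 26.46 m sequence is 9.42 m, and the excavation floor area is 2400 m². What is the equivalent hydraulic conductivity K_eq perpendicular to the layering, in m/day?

0.0287

Flow is perpendicular to layering, so the layers act in series and the equivalent K is the thickness-weighted harmonic mean.
Total thickness L = 8.21 + 2.11 + 5.64 + 10.5 = 26.46 m.
Σ(b_i/K_i) = 8.21/52.5 + 2.11/0.00229 + 5.64/27.5 + 10.5/6.99 = 923.3 d.
K_eq = L / Σ(b_i/K_i) = 26.46 / 923.3 = 0.02866 m/day.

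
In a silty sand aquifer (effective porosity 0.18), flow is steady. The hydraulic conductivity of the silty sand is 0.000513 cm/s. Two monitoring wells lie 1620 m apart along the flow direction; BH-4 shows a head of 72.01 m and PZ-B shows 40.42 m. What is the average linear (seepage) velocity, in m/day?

Convert K: 0.000513 cm/s × 864 = 0.4432 m/day.
Hydraulic gradient i = (72.01 − 40.42) / 1620 = 31.59 / 1620 = 0.01950.
Darcy flux q = K · i = 0.4432 × 0.01950 = 0.008643 m/day.
Seepage velocity v = q / n_e = 0.008643 / 0.18 = 0.04802 m/day.

0.0480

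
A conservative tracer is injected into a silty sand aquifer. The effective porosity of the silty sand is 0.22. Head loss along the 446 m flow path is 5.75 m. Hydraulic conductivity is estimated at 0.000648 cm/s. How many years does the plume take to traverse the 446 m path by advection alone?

Convert K: 0.000648 cm/s × 864 = 0.5599 m/day.
Hydraulic gradient i = Δh / L = 5.75 / 446 = 0.01289.
Darcy flux q = K · i = 0.5599 × 0.01289 = 0.007218 m/day.
Seepage velocity v = q / n_e = 0.007218 / 0.22 = 0.03281 m/day.
Travel time t = L / v = 446 / 0.03281 = 13594 days = 37.22 years.

37.2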